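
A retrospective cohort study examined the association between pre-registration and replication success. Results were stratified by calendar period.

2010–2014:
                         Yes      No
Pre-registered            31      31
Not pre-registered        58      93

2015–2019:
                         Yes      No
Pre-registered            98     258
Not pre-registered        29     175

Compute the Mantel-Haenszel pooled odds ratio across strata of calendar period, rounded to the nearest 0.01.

2.03

OR_MH = Σ(aᵢdᵢ/nᵢ) / Σ(bᵢcᵢ/nᵢ), where nᵢ is the stratum total.
Stratum 1 (2010–2014): n = 213; a·d/n = 31·93/213 = 13.5352; b·c/n = 31·58/213 = 8.4413
Stratum 2 (2015–2019): n = 560; a·d/n = 98·175/560 = 30.6250; b·c/n = 258·29/560 = 13.3607
OR_MH = (13.5352 + 30.6250) / (8.4413 + 13.3607) = 44.1602 / 21.8020 = 2.02551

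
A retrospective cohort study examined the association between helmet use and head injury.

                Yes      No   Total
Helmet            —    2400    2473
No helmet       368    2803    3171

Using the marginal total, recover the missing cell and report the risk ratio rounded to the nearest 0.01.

The missing cell is in the exposed row: 2473 − 2400 = 73.
So a = 73, b = 2400, c = 368, d = 2803.
RR = [a/(a+b)] / [c/(c+d)] = (73/2473) / (368/3171) = 0.02952/0.11605 = 0.25436

0.25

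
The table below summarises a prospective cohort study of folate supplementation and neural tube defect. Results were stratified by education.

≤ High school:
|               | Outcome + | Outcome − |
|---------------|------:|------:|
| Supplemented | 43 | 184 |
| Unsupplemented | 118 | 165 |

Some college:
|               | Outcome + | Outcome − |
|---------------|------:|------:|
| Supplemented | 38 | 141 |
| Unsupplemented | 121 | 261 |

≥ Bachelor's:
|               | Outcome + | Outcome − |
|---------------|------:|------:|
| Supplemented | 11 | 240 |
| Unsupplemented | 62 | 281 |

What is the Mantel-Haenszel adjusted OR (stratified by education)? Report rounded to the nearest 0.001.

OR_MH = Σ(aᵢdᵢ/nᵢ) / Σ(bᵢcᵢ/nᵢ), where nᵢ is the stratum total.
Stratum 1 (≤ High school): n = 510; a·d/n = 43·165/510 = 13.9118; b·c/n = 184·118/510 = 42.5725
Stratum 2 (Some college): n = 561; a·d/n = 38·261/561 = 17.6791; b·c/n = 141·121/561 = 30.4118
Stratum 3 (≥ Bachelor's): n = 594; a·d/n = 11·281/594 = 5.2037; b·c/n = 240·62/594 = 25.0505
OR_MH = (13.9118 + 17.6791 + 5.2037) / (42.5725 + 30.4118 + 25.0505) = 36.7946 / 98.0348 = 0.37532

0.375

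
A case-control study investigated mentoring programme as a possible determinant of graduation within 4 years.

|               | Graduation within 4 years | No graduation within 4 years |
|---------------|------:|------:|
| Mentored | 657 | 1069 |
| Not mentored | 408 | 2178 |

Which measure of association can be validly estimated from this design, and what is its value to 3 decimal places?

Cells: a = 657, b = 1069, c = 408, d = 2178.
This is a case-control study: participants were sampled on outcome status, so risks in the source population cannot be estimated directly — relative risk is not valid here. The odds ratio is the appropriate measure.
OR = (a·d)/(b·c) = (657 × 2178) / (1069 × 408) = 1430946 / 436152 = 3.28084

3.281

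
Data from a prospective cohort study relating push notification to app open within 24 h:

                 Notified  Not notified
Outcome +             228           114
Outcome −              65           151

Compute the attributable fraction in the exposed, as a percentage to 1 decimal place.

44.7

Reading the table with exposure as columns: a = 228 (Notified, case), b = 65 (Notified, non-case), c = 114 (Not notified, case), d = 151.
Risk in exposed = 228/293 = 0.77816; risk in unexposed = 114/265 = 0.43019.
RR = 0.77816/0.43019 = 1.80887
AR% = (RR − 1)/RR × 100 = (1.80887 − 1)/1.80887 × 100 = 44.7170%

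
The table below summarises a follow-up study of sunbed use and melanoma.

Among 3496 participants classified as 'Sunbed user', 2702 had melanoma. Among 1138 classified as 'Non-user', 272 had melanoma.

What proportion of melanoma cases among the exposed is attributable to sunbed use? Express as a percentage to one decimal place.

69.1

From the description: a = 2702, b = 794, c = 272, d = 866.
Risk in exposed = 2702/3496 = 0.77288; risk in unexposed = 272/1138 = 0.23902.
RR = 0.77288/0.23902 = 3.23361
AR% = (RR − 1)/RR × 100 = (3.23361 − 1)/3.23361 × 100 = 69.0748%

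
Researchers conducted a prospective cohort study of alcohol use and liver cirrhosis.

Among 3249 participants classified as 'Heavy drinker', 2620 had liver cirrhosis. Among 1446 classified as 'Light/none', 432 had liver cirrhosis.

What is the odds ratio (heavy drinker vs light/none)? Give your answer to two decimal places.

From the description: a = 2620, b = 629, c = 432, d = 1014.
OR = (a·d)/(b·c) = (2620 × 1014) / (629 × 432) = 2656680 / 271728 = 9.77698
The odds of liver cirrhosis are about 9.78 times as high in the heavy drinker group.

9.78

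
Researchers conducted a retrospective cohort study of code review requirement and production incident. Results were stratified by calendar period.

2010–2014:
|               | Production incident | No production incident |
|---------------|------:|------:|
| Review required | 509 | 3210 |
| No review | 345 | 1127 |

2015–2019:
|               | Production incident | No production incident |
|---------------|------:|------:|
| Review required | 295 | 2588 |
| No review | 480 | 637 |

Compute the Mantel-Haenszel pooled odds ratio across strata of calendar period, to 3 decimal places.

OR_MH = Σ(aᵢdᵢ/nᵢ) / Σ(bᵢcᵢ/nᵢ), where nᵢ is the stratum total.
Stratum 1 (2010–2014): n = 5191; a·d/n = 509·1127/5191 = 110.5072; b·c/n = 3210·345/5191 = 213.3404
Stratum 2 (2015–2019): n = 4000; a·d/n = 295·637/4000 = 46.9787; b·c/n = 2588·480/4000 = 310.5600
OR_MH = (110.5072 + 46.9787) / (213.3404 + 310.5600) = 157.4860 / 523.9004 = 0.30060

0.301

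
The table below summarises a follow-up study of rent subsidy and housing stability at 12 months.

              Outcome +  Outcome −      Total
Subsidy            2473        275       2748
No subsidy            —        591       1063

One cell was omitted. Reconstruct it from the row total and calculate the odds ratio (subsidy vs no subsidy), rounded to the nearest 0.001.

The missing cell is in the unexposed row: 1063 − 591 = 472.
So a = 2473, b = 275, c = 472, d = 591.
OR = (a·d)/(b·c) = (2473 × 591) / (275 × 472) = 1461543 / 129800 = 11.25996

11.260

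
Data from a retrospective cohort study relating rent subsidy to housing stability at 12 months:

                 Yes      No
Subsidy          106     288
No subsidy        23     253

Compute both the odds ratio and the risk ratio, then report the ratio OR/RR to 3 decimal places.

Cells: a = 106, b = 288, c = 23, d = 253.
OR = (106·253)/(288·23) = 26818/6624 = 4.04861
Risk in exposed = 106/394 = 0.26904; risk in unexposed = 23/276 = 0.08333; RR = 3.22843
OR/RR = 4.04861 / 3.22843 = 1.25405
The outcome is not rare, so the OR lies further from 1 than the RR.

1.254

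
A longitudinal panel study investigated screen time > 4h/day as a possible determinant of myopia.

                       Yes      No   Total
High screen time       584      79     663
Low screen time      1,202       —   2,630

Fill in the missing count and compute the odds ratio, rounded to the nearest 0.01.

8.78

The missing cell is in the unexposed row: 2630 − 1202 = 1428.
So a = 584, b = 79, c = 1202, d = 1428.
OR = (a·d)/(b·c) = (584 × 1428) / (79 × 1202) = 833952 / 94958 = 8.78232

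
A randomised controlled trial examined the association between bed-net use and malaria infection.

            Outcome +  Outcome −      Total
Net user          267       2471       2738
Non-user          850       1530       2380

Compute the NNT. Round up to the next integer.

4

Risk in treated group = 267/2738 = 0.09752; risk in control = 850/2380 = 0.35714.
Absolute risk reduction = 0.35714 − 0.09752 = 0.25963
NNT = 1 / ARR = 1 / 0.25963 = 3.852 → round up → 4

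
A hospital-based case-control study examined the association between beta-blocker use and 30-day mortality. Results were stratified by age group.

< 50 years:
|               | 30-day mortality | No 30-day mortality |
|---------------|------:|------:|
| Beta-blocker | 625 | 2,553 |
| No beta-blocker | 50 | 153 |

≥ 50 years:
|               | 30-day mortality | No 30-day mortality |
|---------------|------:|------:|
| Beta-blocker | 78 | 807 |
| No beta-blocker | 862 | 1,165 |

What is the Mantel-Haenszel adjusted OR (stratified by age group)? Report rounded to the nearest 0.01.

0.22

OR_MH = Σ(aᵢdᵢ/nᵢ) / Σ(bᵢcᵢ/nᵢ), where nᵢ is the stratum total.
Stratum 1 (< 50 years): n = 3381; a·d/n = 625·153/3381 = 28.2831; b·c/n = 2553·50/3381 = 37.7551
Stratum 2 (≥ 50 years): n = 2912; a·d/n = 78·1165/2912 = 31.2054; b·c/n = 807·862/2912 = 238.8853
OR_MH = (28.2831 + 31.2054) / (37.7551 + 238.8853) = 59.4884 / 276.6404 = 0.21504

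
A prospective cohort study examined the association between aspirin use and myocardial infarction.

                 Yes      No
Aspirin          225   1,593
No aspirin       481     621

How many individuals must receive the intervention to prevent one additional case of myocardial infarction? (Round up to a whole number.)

4

Risk in treated group = 225/1818 = 0.12376; risk in control = 481/1102 = 0.43648.
Absolute risk reduction = 0.43648 − 0.12376 = 0.31272
NNT = 1 / ARR = 1 / 0.31272 = 3.198 → round up → 4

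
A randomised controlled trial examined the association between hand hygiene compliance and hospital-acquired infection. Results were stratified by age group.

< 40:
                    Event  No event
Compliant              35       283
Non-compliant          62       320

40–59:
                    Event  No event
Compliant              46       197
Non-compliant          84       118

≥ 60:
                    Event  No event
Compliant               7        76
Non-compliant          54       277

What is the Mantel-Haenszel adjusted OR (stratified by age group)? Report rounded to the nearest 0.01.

OR_MH = Σ(aᵢdᵢ/nᵢ) / Σ(bᵢcᵢ/nᵢ), where nᵢ is the stratum total.
Stratum 1 (< 40): n = 700; a·d/n = 35·320/700 = 16.0000; b·c/n = 283·62/700 = 25.0657
Stratum 2 (40–59): n = 445; a·d/n = 46·118/445 = 12.1978; b·c/n = 197·84/445 = 37.1865
Stratum 3 (≥ 60): n = 414; a·d/n = 7·277/414 = 4.6836; b·c/n = 76·54/414 = 9.9130
OR_MH = (16.0000 + 12.1978 + 4.6836) / (25.0657 + 37.1865 + 9.9130) = 32.8813 / 72.1653 = 0.45564

0.46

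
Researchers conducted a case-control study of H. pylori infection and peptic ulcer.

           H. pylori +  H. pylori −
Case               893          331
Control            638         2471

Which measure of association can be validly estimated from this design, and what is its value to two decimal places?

Reading the table with exposure as columns: a = 893 (H. pylori +, case), b = 638 (H. pylori +, non-case), c = 331 (H. pylori −, case), d = 2471.
This is a case-control study: participants were sampled on outcome status, so risks in the source population cannot be estimated directly — relative risk is not valid here. The odds ratio is the appropriate measure.
OR = (a·d)/(b·c) = (893 × 2471) / (638 × 331) = 2206603 / 211178 = 10.44902

10.45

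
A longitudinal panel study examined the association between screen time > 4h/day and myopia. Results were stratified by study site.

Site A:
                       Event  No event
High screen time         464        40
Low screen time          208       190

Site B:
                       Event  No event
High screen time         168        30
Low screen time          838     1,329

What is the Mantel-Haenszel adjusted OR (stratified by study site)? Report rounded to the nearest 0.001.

OR_MH = Σ(aᵢdᵢ/nᵢ) / Σ(bᵢcᵢ/nᵢ), where nᵢ is the stratum total.
Stratum 1 (Site A): n = 902; a·d/n = 464·190/902 = 97.7384; b·c/n = 40·208/902 = 9.2239
Stratum 2 (Site B): n = 2365; a·d/n = 168·1329/2365 = 94.4068; b·c/n = 30·838/2365 = 10.6300
OR_MH = (97.7384 + 94.4068) / (9.2239 + 10.6300) = 192.1451 / 19.8540 = 9.67792

9.678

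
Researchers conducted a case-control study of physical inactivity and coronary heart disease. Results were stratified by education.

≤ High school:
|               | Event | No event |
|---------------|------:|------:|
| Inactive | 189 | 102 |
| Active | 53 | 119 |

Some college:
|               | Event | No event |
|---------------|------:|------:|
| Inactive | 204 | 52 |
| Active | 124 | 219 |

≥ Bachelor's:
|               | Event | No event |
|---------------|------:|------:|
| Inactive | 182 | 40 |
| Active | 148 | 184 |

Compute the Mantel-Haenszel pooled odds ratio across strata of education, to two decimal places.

OR_MH = Σ(aᵢdᵢ/nᵢ) / Σ(bᵢcᵢ/nᵢ), where nᵢ is the stratum total.
Stratum 1 (≤ High school): n = 463; a·d/n = 189·119/463 = 48.5767; b·c/n = 102·53/463 = 11.6760
Stratum 2 (Some college): n = 599; a·d/n = 204·219/599 = 74.5843; b·c/n = 52·124/599 = 10.7646
Stratum 3 (≥ Bachelor's): n = 554; a·d/n = 182·184/554 = 60.4477; b·c/n = 40·148/554 = 10.6859
OR_MH = (48.5767 + 74.5843 + 60.4477) / (11.6760 + 10.7646 + 10.6859) = 183.6086 / 33.1266 = 5.54264

5.54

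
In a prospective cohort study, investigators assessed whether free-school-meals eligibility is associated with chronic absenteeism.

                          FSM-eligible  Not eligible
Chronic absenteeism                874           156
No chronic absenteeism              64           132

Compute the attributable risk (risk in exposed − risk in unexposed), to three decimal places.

Reading the table with exposure as columns: a = 874 (FSM-eligible, case), b = 64 (FSM-eligible, non-case), c = 156 (Not eligible, case), d = 132.
Risk in exposed = 874/938 = 0.931770; risk in unexposed = 156/288 = 0.541667.
Risk difference = 0.931770 − 0.541667 = 0.390103

0.390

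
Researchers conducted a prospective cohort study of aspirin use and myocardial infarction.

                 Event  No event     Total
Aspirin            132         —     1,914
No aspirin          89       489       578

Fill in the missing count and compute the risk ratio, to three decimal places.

The missing cell is in the exposed row: 1914 − 132 = 1782.
So a = 132, b = 1782, c = 89, d = 489.
RR = [a/(a+b)] / [c/(c+d)] = (132/1914) / (89/578) = 0.06897/0.15398 = 0.44789

0.448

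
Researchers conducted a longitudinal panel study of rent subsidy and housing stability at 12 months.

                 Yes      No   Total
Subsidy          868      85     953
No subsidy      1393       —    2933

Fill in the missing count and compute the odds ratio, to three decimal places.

11.289

The missing cell is in the unexposed row: 2933 − 1393 = 1540.
So a = 868, b = 85, c = 1393, d = 1540.
OR = (a·d)/(b·c) = (868 × 1540) / (85 × 1393) = 1336720 / 118405 = 11.28939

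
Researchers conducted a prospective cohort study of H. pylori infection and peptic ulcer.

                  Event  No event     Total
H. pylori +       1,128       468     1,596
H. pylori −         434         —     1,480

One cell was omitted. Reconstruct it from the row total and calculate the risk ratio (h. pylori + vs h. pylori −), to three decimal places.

2.410

The missing cell is in the unexposed row: 1480 − 434 = 1046.
So a = 1128, b = 468, c = 434, d = 1046.
RR = [a/(a+b)] / [c/(c+d)] = (1128/1596) / (434/1480) = 0.70677/0.29324 = 2.41017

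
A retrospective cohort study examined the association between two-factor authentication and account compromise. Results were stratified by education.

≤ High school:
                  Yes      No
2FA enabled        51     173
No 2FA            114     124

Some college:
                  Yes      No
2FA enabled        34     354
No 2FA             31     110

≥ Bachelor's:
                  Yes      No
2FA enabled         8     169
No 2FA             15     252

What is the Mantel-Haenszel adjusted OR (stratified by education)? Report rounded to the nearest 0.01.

0.37

OR_MH = Σ(aᵢdᵢ/nᵢ) / Σ(bᵢcᵢ/nᵢ), where nᵢ is the stratum total.
Stratum 1 (≤ High school): n = 462; a·d/n = 51·124/462 = 13.6883; b·c/n = 173·114/462 = 42.6883
Stratum 2 (Some college): n = 529; a·d/n = 34·110/529 = 7.0699; b·c/n = 354·31/529 = 20.7448
Stratum 3 (≥ Bachelor's): n = 444; a·d/n = 8·252/444 = 4.5405; b·c/n = 169·15/444 = 5.7095
OR_MH = (13.6883 + 7.0699 + 4.5405) / (42.6883 + 20.7448 + 5.7095) = 25.2988 / 69.1426 = 0.36589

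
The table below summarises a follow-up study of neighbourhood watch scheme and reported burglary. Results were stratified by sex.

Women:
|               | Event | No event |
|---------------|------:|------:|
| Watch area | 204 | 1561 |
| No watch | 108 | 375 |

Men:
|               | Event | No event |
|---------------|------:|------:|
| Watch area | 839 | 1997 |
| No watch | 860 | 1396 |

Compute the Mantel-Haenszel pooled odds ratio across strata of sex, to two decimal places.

OR_MH = Σ(aᵢdᵢ/nᵢ) / Σ(bᵢcᵢ/nᵢ), where nᵢ is the stratum total.
Stratum 1 (Women): n = 2248; a·d/n = 204·375/2248 = 34.0302; b·c/n = 1561·108/2248 = 74.9947
Stratum 2 (Men): n = 5092; a·d/n = 839·1396/5092 = 230.0165; b·c/n = 1997·860/5092 = 337.2781
OR_MH = (34.0302 + 230.0165) / (74.9947 + 337.2781) = 264.0467 / 412.2727 = 0.64047

0.64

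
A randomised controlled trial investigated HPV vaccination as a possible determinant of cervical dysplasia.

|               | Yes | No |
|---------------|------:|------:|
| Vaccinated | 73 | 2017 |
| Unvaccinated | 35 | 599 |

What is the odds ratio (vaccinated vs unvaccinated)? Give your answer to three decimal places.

Cells: a = 73, b = 2017, c = 35, d = 599.
OR = (a·d)/(b·c) = (73 × 599) / (2017 × 35) = 43727 / 70595 = 0.61941
Exposure is associated with lower odds of cervical dysplasia (OR = 0.62 < 1).

0.619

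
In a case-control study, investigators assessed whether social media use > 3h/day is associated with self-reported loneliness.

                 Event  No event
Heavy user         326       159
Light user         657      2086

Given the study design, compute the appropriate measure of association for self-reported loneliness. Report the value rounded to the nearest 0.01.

6.51

Cells: a = 326, b = 159, c = 657, d = 2086.
This is a case-control study: participants were sampled on outcome status, so risks in the source population cannot be estimated directly — relative risk is not valid here. The odds ratio is the appropriate measure.
OR = (a·d)/(b·c) = (326 × 2086) / (159 × 657) = 680036 / 104463 = 6.50983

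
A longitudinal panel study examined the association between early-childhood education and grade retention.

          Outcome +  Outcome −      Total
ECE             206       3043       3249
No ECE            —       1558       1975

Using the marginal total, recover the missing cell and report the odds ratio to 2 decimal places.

0.25

The missing cell is in the unexposed row: 1975 − 1558 = 417.
So a = 206, b = 3043, c = 417, d = 1558.
OR = (a·d)/(b·c) = (206 × 1558) / (3043 × 417) = 320948 / 1268931 = 0.25293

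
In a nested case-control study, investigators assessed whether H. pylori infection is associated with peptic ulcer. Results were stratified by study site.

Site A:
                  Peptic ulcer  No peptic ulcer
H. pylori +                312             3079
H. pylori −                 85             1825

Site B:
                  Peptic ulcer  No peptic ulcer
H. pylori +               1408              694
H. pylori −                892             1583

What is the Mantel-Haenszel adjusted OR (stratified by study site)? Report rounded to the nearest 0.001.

OR_MH = Σ(aᵢdᵢ/nᵢ) / Σ(bᵢcᵢ/nᵢ), where nᵢ is the stratum total.
Stratum 1 (Site A): n = 5301; a·d/n = 312·1825/5301 = 107.4137; b·c/n = 3079·85/5301 = 49.3709
Stratum 2 (Site B): n = 4577; a·d/n = 1408·1583/4577 = 486.9705; b·c/n = 694·892/4577 = 135.2519
OR_MH = (107.4137 + 486.9705) / (49.3709 + 135.2519) = 594.3842 / 184.6228 = 3.21945

3.219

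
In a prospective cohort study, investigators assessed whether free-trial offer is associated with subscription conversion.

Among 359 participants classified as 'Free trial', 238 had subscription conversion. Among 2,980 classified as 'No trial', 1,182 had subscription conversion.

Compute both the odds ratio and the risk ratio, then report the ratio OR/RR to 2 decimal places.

1.79

From the description: a = 238, b = 121, c = 1182, d = 1798.
OR = (238·1798)/(121·1182) = 427924/143022 = 2.99202
Risk in exposed = 238/359 = 0.66295; risk in unexposed = 1182/2980 = 0.39664; RR = 1.67140
OR/RR = 2.99202 / 1.67140 = 1.79012
The outcome is not rare, so the OR lies further from 1 than the RR.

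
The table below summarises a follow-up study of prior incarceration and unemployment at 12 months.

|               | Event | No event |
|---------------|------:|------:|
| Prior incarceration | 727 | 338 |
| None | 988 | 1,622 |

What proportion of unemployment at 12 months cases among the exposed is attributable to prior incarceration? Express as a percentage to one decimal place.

44.5

Cells: a = 727, b = 338, c = 988, d = 1622.
Risk in exposed = 727/1065 = 0.68263; risk in unexposed = 988/2610 = 0.37854.
RR = 0.68263/0.37854 = 1.80330
AR% = (RR − 1)/RR × 100 = (1.80330 − 1)/1.80330 × 100 = 44.5462%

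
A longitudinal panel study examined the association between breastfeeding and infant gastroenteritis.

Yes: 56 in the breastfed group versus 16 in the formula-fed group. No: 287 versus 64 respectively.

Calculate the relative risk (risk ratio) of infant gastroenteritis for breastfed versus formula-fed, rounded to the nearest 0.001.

0.816

From the description: a = 56, b = 287, c = 16, d = 64.
Risk in exposed = 56/343 = 0.16327; risk in unexposed = 16/80 = 0.20000.
RR = 0.16327 / 0.20000 = 0.81633
The risk is 18% lower among the exposed than among the unexposed.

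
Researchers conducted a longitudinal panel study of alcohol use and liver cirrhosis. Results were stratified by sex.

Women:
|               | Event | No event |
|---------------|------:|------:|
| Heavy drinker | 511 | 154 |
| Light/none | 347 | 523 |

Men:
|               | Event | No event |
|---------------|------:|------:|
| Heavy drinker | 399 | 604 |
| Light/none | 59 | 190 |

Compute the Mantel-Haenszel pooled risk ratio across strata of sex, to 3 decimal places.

1.867

RR_MH = Σ(aᵢ·n₀ᵢ/nᵢ) / Σ(cᵢ·n₁ᵢ/nᵢ), with n₁ᵢ = aᵢ+bᵢ (exposed), n₀ᵢ = cᵢ+dᵢ (unexposed), nᵢ = n₁ᵢ+n₀ᵢ.
Stratum 1 (Women): n₁ = 665, n₀ = 870, n = 1535; a·n₀/n = 511·870/1535 = 289.6221; c·n₁/n = 347·665/1535 = 150.3290
Stratum 2 (Men): n₁ = 1003, n₀ = 249, n = 1252; a·n₀/n = 399·249/1252 = 79.3538; c·n₁/n = 59·1003/1252 = 47.2660
RR_MH = (289.6221 + 79.3538) / (150.3290 + 47.2660) = 368.9760 / 197.5950 = 1.86733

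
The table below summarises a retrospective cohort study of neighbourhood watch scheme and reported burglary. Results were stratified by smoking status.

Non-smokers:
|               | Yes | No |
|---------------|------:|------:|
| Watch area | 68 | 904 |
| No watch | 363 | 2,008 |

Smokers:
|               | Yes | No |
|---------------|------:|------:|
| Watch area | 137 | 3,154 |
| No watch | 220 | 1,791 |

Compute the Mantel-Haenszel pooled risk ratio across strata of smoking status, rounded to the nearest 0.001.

RR_MH = Σ(aᵢ·n₀ᵢ/nᵢ) / Σ(cᵢ·n₁ᵢ/nᵢ), with n₁ᵢ = aᵢ+bᵢ (exposed), n₀ᵢ = cᵢ+dᵢ (unexposed), nᵢ = n₁ᵢ+n₀ᵢ.
Stratum 1 (Non-smokers): n₁ = 972, n₀ = 2371, n = 3343; a·n₀/n = 68·2371/3343 = 48.2285; c·n₁/n = 363·972/3343 = 105.5447
Stratum 2 (Smokers): n₁ = 3291, n₀ = 2011, n = 5302; a·n₀/n = 137·2011/5302 = 51.9628; c·n₁/n = 220·3291/5302 = 136.5560
RR_MH = (48.2285 + 51.9628) / (105.5447 + 136.5560) = 100.1914 / 242.1007 = 0.41384

0.414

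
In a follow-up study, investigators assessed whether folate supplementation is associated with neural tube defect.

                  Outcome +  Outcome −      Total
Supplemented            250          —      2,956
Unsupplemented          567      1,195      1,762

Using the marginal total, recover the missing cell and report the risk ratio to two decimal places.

The missing cell is in the exposed row: 2956 − 250 = 2706.
So a = 250, b = 2706, c = 567, d = 1195.
RR = [a/(a+b)] / [c/(c+d)] = (250/2956) / (567/1762) = 0.08457/0.32179 = 0.26282

0.26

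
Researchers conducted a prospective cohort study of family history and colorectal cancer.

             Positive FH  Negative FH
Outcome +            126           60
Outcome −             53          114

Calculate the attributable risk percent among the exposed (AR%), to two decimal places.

Reading the table with exposure as columns: a = 126 (Positive FH, case), b = 53 (Positive FH, non-case), c = 60 (Negative FH, case), d = 114.
Risk in exposed = 126/179 = 0.70391; risk in unexposed = 60/174 = 0.34483.
RR = 0.70391/0.34483 = 2.04134
AR% = (RR − 1)/RR × 100 = (2.04134 − 1)/2.04134 × 100 = 51.0126%

51.01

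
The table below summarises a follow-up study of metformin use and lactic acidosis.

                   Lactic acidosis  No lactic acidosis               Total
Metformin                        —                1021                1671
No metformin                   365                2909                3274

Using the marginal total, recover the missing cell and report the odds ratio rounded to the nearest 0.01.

5.07

The missing cell is in the exposed row: 1671 − 1021 = 650.
So a = 650, b = 1021, c = 365, d = 2909.
OR = (a·d)/(b·c) = (650 × 2909) / (1021 × 365) = 1890850 / 372665 = 5.07386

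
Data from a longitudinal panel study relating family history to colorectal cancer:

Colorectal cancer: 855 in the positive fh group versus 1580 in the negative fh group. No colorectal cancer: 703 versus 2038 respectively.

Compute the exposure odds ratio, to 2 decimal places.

1.57

From the description: a = 855, b = 703, c = 1580, d = 2038.
OR = (a·d)/(b·c) = (855 × 2038) / (703 × 1580) = 1742490 / 1110740 = 1.56876
The odds of colorectal cancer are about 1.57 times as high in the positive fh group.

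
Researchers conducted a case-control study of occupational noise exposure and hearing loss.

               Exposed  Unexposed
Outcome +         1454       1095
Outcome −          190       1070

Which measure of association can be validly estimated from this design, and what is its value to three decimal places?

7.478

Reading the table with exposure as columns: a = 1454 (Exposed, case), b = 190 (Exposed, non-case), c = 1095 (Unexposed, case), d = 1070.
This is a case-control study: participants were sampled on outcome status, so risks in the source population cannot be estimated directly — relative risk is not valid here. The odds ratio is the appropriate measure.
OR = (a·d)/(b·c) = (1454 × 1070) / (190 × 1095) = 1555780 / 208050 = 7.47791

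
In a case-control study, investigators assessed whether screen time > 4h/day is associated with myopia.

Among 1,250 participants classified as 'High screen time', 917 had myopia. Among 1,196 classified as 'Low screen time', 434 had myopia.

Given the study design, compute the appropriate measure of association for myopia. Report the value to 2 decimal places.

From the description: a = 917, b = 333, c = 434, d = 762.
This is a case-control study: participants were sampled on outcome status, so risks in the source population cannot be estimated directly — relative risk is not valid here. The odds ratio is the appropriate measure.
OR = (a·d)/(b·c) = (917 × 762) / (333 × 434) = 698754 / 144522 = 4.83493

4.83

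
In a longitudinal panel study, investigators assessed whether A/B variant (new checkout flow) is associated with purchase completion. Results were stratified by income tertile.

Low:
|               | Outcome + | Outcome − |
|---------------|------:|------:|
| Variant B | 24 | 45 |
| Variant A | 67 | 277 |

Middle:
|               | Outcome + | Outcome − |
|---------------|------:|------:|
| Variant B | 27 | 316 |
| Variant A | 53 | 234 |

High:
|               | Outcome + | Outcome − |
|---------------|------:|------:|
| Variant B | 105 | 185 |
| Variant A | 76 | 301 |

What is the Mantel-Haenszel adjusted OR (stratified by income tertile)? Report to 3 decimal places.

1.337

OR_MH = Σ(aᵢdᵢ/nᵢ) / Σ(bᵢcᵢ/nᵢ), where nᵢ is the stratum total.
Stratum 1 (Low): n = 413; a·d/n = 24·277/413 = 16.0969; b·c/n = 45·67/413 = 7.3002
Stratum 2 (Middle): n = 630; a·d/n = 27·234/630 = 10.0286; b·c/n = 316·53/630 = 26.5841
Stratum 3 (High): n = 667; a·d/n = 105·301/667 = 47.3838; b·c/n = 185·76/667 = 21.0795
OR_MH = (16.0969 + 10.0286 + 47.3838) / (7.3002 + 26.5841 + 21.0795) = 73.5092 / 54.9638 = 1.33741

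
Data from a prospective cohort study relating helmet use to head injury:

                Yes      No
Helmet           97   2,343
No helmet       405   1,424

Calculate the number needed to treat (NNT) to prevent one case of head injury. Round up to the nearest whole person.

Risk in treated group = 97/2440 = 0.03975; risk in control = 405/1829 = 0.22143.
Absolute risk reduction = 0.22143 − 0.03975 = 0.18168
NNT = 1 / ARR = 1 / 0.18168 = 5.504 → round up → 6

6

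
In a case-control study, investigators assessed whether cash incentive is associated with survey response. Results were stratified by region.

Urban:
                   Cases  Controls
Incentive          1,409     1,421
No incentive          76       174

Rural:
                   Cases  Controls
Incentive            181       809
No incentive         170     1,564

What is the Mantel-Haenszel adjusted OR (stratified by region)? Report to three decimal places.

2.145

OR_MH = Σ(aᵢdᵢ/nᵢ) / Σ(bᵢcᵢ/nᵢ), where nᵢ is the stratum total.
Stratum 1 (Urban): n = 3080; a·d/n = 1409·174/3080 = 79.5994; b·c/n = 1421·76/3080 = 35.0636
Stratum 2 (Rural): n = 2724; a·d/n = 181·1564/2724 = 103.9222; b·c/n = 809·170/2724 = 50.4883
OR_MH = (79.5994 + 103.9222) / (35.0636 + 50.4883) = 183.5215 / 85.5519 = 2.14515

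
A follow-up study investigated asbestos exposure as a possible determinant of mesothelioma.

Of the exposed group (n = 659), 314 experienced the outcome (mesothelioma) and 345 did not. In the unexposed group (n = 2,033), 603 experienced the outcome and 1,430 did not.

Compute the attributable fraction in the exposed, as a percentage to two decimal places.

From the description: a = 314, b = 345, c = 603, d = 1430.
Risk in exposed = 314/659 = 0.47648; risk in unexposed = 603/2033 = 0.29661.
RR = 0.47648/0.29661 = 1.60644
AR% = (RR − 1)/RR × 100 = (1.60644 − 1)/1.60644 × 100 = 37.7505%

37.75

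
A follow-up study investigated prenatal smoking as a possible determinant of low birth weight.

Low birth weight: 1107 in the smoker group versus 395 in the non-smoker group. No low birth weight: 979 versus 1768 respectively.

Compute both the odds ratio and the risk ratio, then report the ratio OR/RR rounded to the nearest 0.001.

From the description: a = 1107, b = 979, c = 395, d = 1768.
OR = (1107·1768)/(979·395) = 1957176/386705 = 5.06116
Risk in exposed = 1107/2086 = 0.53068; risk in unexposed = 395/2163 = 0.18262; RR = 2.90598
OR/RR = 5.06116 / 2.90598 = 1.74164
The outcome is not rare, so the OR lies further from 1 than the RR.

1.742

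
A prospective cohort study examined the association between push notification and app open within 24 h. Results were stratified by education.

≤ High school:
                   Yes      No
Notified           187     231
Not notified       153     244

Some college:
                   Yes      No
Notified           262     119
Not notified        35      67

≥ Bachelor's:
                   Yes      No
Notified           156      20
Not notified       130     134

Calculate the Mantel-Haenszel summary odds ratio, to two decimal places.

2.42

OR_MH = Σ(aᵢdᵢ/nᵢ) / Σ(bᵢcᵢ/nᵢ), where nᵢ is the stratum total.
Stratum 1 (≤ High school): n = 815; a·d/n = 187·244/815 = 55.9853; b·c/n = 231·153/815 = 43.3656
Stratum 2 (Some college): n = 483; a·d/n = 262·67/483 = 36.3437; b·c/n = 119·35/483 = 8.6232
Stratum 3 (≥ Bachelor's): n = 440; a·d/n = 156·134/440 = 47.5091; b·c/n = 20·130/440 = 5.9091
OR_MH = (55.9853 + 36.3437 + 47.5091) / (43.3656 + 8.6232 + 5.9091) = 139.8381 / 57.8979 = 2.41525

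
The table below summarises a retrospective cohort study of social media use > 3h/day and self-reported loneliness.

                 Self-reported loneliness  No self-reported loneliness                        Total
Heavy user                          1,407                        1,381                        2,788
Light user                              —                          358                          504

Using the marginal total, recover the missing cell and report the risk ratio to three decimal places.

1.742

The missing cell is in the unexposed row: 504 − 358 = 146.
So a = 1407, b = 1381, c = 146, d = 358.
RR = [a/(a+b)] / [c/(c+d)] = (1407/2788) / (146/504) = 0.50466/0.28968 = 1.74212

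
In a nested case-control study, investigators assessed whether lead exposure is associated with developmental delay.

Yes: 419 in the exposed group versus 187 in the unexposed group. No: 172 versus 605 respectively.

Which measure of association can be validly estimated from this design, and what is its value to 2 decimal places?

7.88

From the description: a = 419, b = 172, c = 187, d = 605.
This is a nested case-control study: participants were sampled on outcome status, so risks in the source population cannot be estimated directly — relative risk is not valid here. The odds ratio is the appropriate measure.
OR = (a·d)/(b·c) = (419 × 605) / (172 × 187) = 253495 / 32164 = 7.88133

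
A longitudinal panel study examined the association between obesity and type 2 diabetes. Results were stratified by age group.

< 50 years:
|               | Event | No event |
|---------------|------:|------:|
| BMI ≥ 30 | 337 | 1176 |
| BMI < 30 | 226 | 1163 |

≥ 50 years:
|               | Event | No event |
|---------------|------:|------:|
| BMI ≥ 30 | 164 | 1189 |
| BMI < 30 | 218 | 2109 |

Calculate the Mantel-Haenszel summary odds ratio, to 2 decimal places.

OR_MH = Σ(aᵢdᵢ/nᵢ) / Σ(bᵢcᵢ/nᵢ), where nᵢ is the stratum total.
Stratum 1 (< 50 years): n = 2902; a·d/n = 337·1163/2902 = 135.0555; b·c/n = 1176·226/2902 = 91.5837
Stratum 2 (≥ 50 years): n = 3680; a·d/n = 164·2109/3680 = 93.9880; b·c/n = 1189·218/3680 = 70.4353
OR_MH = (135.0555 + 93.9880) / (91.5837 + 70.4353) = 229.0435 / 162.0191 = 1.41368

1.41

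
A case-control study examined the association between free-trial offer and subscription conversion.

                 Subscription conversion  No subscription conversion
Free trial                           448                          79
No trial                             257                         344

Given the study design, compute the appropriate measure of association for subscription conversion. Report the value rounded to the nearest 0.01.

7.59

Cells: a = 448, b = 79, c = 257, d = 344.
This is a case-control study: participants were sampled on outcome status, so risks in the source population cannot be estimated directly — relative risk is not valid here. The odds ratio is the appropriate measure.
OR = (a·d)/(b·c) = (448 × 344) / (79 × 257) = 154112 / 20303 = 7.59060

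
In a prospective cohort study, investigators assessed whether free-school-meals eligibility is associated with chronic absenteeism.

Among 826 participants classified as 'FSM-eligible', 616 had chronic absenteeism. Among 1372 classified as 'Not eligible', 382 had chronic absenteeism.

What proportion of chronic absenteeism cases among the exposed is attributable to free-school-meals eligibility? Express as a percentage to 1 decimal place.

62.7

From the description: a = 616, b = 210, c = 382, d = 990.
Risk in exposed = 616/826 = 0.74576; risk in unexposed = 382/1372 = 0.27843.
RR = 0.74576/0.27843 = 2.67850
AR% = (RR − 1)/RR × 100 = (2.67850 − 1)/2.67850 × 100 = 62.6657%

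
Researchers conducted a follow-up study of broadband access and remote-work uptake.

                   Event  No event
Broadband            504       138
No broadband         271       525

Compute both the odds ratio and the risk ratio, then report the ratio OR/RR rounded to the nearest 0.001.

3.068

Cells: a = 504, b = 138, c = 271, d = 525.
OR = (504·525)/(138·271) = 264600/37398 = 7.07524
Risk in exposed = 504/642 = 0.78505; risk in unexposed = 271/796 = 0.34045; RR = 2.30589
OR/RR = 7.07524 / 2.30589 = 3.06833
The outcome is not rare, so the OR lies further from 1 than the RR.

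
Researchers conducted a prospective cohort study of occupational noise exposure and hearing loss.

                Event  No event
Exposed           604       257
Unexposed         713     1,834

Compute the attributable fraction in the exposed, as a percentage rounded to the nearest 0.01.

60.10

Cells: a = 604, b = 257, c = 713, d = 1834.
Risk in exposed = 604/861 = 0.70151; risk in unexposed = 713/2547 = 0.27994.
RR = 0.70151/0.27994 = 2.50595
AR% = (RR − 1)/RR × 100 = (2.50595 − 1)/2.50595 × 100 = 60.0950%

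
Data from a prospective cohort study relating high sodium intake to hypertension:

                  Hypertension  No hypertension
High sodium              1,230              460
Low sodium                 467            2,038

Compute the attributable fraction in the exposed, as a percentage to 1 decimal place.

74.4

Cells: a = 1230, b = 460, c = 467, d = 2038.
Risk in exposed = 1230/1690 = 0.72781; risk in unexposed = 467/2505 = 0.18643.
RR = 0.72781/0.18643 = 3.90400
AR% = (RR − 1)/RR × 100 = (3.90400 − 1)/3.90400 × 100 = 74.3852%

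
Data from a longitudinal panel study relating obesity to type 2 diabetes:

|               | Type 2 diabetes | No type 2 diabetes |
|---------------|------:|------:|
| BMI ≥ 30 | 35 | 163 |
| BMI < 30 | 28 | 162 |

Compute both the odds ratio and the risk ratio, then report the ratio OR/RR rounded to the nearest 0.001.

1.036

Cells: a = 35, b = 163, c = 28, d = 162.
OR = (35·162)/(163·28) = 5670/4564 = 1.24233
Risk in exposed = 35/198 = 0.17677; risk in unexposed = 28/190 = 0.14737; RR = 1.19949
OR/RR = 1.24233 / 1.19949 = 1.03571
The outcome is not rare, so the OR lies further from 1 than the RR.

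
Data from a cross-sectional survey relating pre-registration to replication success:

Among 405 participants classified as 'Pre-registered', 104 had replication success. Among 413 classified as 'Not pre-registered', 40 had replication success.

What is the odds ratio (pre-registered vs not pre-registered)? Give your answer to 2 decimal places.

3.22

From the description: a = 104, b = 301, c = 40, d = 373.
OR = (a·d)/(b·c) = (104 × 373) / (301 × 40) = 38792 / 12040 = 3.22193
The odds of replication success are about 3.22 times as high in the pre-registered group.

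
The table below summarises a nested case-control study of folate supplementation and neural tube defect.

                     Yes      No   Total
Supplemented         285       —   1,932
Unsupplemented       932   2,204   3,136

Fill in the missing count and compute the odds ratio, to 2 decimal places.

The missing cell is in the exposed row: 1932 − 285 = 1647.
So a = 285, b = 1647, c = 932, d = 2204.
OR = (a·d)/(b·c) = (285 × 2204) / (1647 × 932) = 628140 / 1535004 = 0.40921

0.41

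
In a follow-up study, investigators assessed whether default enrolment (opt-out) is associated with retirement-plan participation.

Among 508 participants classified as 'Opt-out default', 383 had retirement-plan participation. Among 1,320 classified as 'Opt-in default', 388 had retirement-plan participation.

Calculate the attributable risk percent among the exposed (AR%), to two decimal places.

61.01

From the description: a = 383, b = 125, c = 388, d = 932.
Risk in exposed = 383/508 = 0.75394; risk in unexposed = 388/1320 = 0.29394.
RR = 0.75394/0.29394 = 2.56494
AR% = (RR − 1)/RR × 100 = (2.56494 − 1)/2.56494 × 100 = 61.0127%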